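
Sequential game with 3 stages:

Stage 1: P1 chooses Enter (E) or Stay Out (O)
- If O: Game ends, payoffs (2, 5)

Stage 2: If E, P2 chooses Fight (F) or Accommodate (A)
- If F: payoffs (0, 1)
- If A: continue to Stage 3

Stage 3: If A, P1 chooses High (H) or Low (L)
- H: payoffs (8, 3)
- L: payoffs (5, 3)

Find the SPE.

SPE: (E, A, H); Outcome (8, 3)

Work:
Stage 3: P1 chooses H (8 vs 5)
Stage 2: P2: F->1, A->3 (anticipating H). Choose A
Stage 1: P1: O->2, E->8 (anticipating A, H). Choose E
SPE path: E -> A -> H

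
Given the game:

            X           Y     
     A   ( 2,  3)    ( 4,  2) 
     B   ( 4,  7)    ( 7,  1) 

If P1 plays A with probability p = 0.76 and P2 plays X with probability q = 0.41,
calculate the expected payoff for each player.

E[P1] = 3.8016, E[P2] = 2.662

Work:
E[P1] = p·q·π₁(A,X) + p·(1-q)·π₁(A,Y) + (1-p)·q·π₁(B,X) + (1-p)·(1-q)·π₁(B,Y)
= 0.76·0.41·2 + 0.76·0.59·4 + 0.24·0.41·4 + 0.24·0.59·7
= 3.8016

E[P2] = 2.662 (similar calculation)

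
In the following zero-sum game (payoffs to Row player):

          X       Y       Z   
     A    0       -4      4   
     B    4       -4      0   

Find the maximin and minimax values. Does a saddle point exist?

Maximin = -4, Minimax = -4, Saddle: True

Work:
Row minimums: [-4, -4] → maximin = -4
Column maximums: [4, -4, 4] → minimax = -4
Saddle point exists! Game value = -4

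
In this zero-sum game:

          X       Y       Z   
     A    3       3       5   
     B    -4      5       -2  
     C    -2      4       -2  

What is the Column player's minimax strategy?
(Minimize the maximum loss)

Column should play X, value = 3

Work:
Column player minimizes Row's maximum payoff:
Column X: max payoff to Row = 3
Column Y: max payoff to Row = 5
Column Z: max payoff to Row = 5
Minimum is 3, achieved by column X.
Minimax strategy: X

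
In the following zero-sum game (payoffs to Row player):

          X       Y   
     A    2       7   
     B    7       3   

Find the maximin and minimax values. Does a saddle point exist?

Maximin = 3, Minimax = 7, Saddle: False

Work:
Row minimums: [2, 3] → maximin = 3
Column maximums: [7, 7] → minimax = 7
No saddle point (maximin ≠ minimax). Mixed strategy needed.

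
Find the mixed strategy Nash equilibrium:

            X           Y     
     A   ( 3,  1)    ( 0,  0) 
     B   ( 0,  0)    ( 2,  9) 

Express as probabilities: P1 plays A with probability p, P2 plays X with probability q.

p = 0.9, q = 0.4

Work:
Find probabilities that make opponent indifferent:
P2 chooses q to make P1 indifferent between A and B
P1 chooses p to make P2 indifferent between X and Y
Mixed NE: P1 plays (A: 0.9, B: 0.1), P2 plays (X: 0.4, Y: 0.6)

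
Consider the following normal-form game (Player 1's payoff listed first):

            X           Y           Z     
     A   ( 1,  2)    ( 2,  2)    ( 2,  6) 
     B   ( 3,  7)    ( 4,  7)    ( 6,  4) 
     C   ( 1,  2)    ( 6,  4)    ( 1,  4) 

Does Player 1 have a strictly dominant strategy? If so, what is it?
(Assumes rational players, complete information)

No strictly dominant strategy exists for Player 1

Work:
A strategy strictly dominates another if it gives a strictly higher payoff against every opponent action. Compare each pair of P1's strategies column-by-column:
  A vs B: [1 vs 3, 2 vs 4, 2 vs 6] → A does not strictly dominate B (column X: 1 ≤ 3)
  A vs C: [1 vs 1, 2 vs 6, 2 vs 1] → A does not strictly dominate C (column X: 1 ≤ 1)
  B vs A: [3 vs 1, 4 vs 2, 6 vs 2] → B strictly dominates A
  B vs C: [3 vs 1, 4 vs 6, 6 vs 1] → B does not strictly dominate C (column Y: 4 ≤ 6)
  C vs A: [1 vs 1, 6 vs 2, 1 vs 2] → C does not strictly dominate A (column X: 1 ≤ 1)
  C vs B: [1 vs 3, 6 vs 4, 1 vs 6] → C does not strictly dominate B (column X: 1 ≤ 3)
No single strategy strictly dominates all others → no strictly dominant strategy.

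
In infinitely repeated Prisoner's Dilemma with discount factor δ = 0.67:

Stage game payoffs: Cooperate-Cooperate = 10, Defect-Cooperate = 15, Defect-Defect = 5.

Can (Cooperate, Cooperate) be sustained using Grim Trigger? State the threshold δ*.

δ* = 0.5; since δ = 0.67 ≥ 0.5, cooperation can be sustained

Work:
For Grim Trigger:
Cooperate forever: 10/(1-δ)
Defect then punished: 15 + 5·δ/(1-δ)
Need: 10/(1-δ) ≥ 15 + 5·δ/(1-δ)
Solving: δ ≥ (T-R)/(T-P) = (15-10)/(15-5) = 0.5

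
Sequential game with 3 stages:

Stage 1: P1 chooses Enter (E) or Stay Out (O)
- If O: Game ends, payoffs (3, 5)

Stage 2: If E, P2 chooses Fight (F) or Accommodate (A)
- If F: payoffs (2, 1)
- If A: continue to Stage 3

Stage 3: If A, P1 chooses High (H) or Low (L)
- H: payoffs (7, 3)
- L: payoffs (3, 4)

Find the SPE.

SPE: (E, A, H); Outcome (7, 3)

Work:
Stage 3: P1 chooses H (7 vs 3)
Stage 2: P2: F->1, A->3 (anticipating H). Choose A
Stage 1: P1: O->3, E->7 (anticipating A, H). Choose E
SPE path: E -> A -> H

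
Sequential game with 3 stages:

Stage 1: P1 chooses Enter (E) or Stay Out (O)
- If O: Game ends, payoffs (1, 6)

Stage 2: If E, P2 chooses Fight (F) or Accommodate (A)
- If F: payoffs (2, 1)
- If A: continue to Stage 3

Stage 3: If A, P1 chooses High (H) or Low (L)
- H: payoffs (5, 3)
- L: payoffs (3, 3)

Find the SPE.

SPE: (E, A, H); Outcome (5, 3)

Work:
Stage 3: P1 chooses H (5 vs 3)
Stage 2: P2: F->1, A->3 (anticipating H). Choose A
Stage 1: P1: O->1, E->5 (anticipating A, H). Choose E
SPE path: E -> A -> H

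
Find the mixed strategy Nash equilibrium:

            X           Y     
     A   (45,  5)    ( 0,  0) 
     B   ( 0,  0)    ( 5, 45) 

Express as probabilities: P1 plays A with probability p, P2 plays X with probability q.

p = 0.9, q = 0.1

Work:
Find probabilities that make opponent indifferent:
P2 chooses q to make P1 indifferent between A and B
P1 chooses p to make P2 indifferent between X and Y
Mixed NE: P1 plays (A: 0.9, B: 0.1), P2 plays (X: 0.1, Y: 0.9)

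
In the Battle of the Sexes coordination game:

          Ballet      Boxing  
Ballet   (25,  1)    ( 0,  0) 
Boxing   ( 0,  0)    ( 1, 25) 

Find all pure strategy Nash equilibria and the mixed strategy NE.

Pure NE: (Ballet, Ballet) and (Boxing, Boxing); Mixed NE: p = 0.9615, q = 0.0385

Work:
Check pure NE:
(Ballet, Ballet): (25, 1) - no unilateral deviation beneficial
(Boxing, Boxing): (1, 25) - no unilateral deviation beneficial
Mixed NE: P1 plays Ballet with p = 0.9615, P2 plays Ballet with q = 0.0385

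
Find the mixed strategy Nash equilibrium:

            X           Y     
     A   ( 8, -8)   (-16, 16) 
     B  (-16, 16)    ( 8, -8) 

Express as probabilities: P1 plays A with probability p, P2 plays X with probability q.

p = 0.5, q = 0.5

Work:
Find probabilities that make opponent indifferent:
P2 chooses q to make P1 indifferent between A and B
P1 chooses p to make P2 indifferent between X and Y
Mixed NE: P1 plays (A: 0.5, B: 0.5), P2 plays (X: 0.5, Y: 0.5)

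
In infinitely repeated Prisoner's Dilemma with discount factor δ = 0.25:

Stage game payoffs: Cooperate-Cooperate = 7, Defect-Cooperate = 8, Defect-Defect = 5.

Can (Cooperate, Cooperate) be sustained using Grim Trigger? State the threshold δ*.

δ* = 0.3333; since δ = 0.25 < 0.3333, cooperation cannot be sustained

Work:
For Grim Trigger:
Cooperate forever: 7/(1-δ)
Defect then punished: 8 + 5·δ/(1-δ)
Need: 7/(1-δ) ≥ 8 + 5·δ/(1-δ)
Solving: δ ≥ (T-R)/(T-P) = (8-7)/(8-5) = 0.3333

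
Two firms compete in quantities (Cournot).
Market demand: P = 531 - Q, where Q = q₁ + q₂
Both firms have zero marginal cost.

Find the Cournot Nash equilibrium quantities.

q₁* = q₂* = 177.0; P* = 177.0

Work:
Profit: π_i = P·q_i = (a - q_i - q_j)·q_i
FOC: ∂π_i/∂q_i = a - 2q_i - q_j = 0
Reaction function: q_i = (531 - q_j)/2
Symmetry: q* = 531/3 = 177.0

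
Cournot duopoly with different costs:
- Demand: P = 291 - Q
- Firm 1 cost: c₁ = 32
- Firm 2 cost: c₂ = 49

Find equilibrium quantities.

q₁* = 92.0, q₂* = 75.0

Work:
Reaction: q₁ = (291 - 32 - q₂)/2
Reaction: q₂ = (291 - 49 - q₁)/2
Solve simultaneously:
q₁* = (291 - 2×32 + 49)/3 = 92.0
q₂* = (291 - 2×49 + 32)/3 = 75.0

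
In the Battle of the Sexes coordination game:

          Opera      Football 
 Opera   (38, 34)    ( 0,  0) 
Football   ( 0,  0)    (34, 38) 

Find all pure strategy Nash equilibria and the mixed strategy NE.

Pure NE: (Opera, Opera) and (Football, Football); Mixed NE: p = 0.5278, q = 0.4722

Work:
Check pure NE:
(Opera, Opera): (38, 34) - no unilateral deviation beneficial
(Football, Football): (34, 38) - no unilateral deviation beneficial
Mixed NE: P1 plays Opera with p = 0.5278, P2 plays Opera with q = 0.4722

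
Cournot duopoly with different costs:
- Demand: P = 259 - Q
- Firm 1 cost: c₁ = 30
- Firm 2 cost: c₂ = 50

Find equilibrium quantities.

q₁* = 83.0, q₂* = 63.0

Work:
Reaction: q₁ = (259 - 30 - q₂)/2
Reaction: q₂ = (259 - 50 - q₁)/2
Solve simultaneously:
q₁* = (259 - 2×30 + 50)/3 = 83.0
q₂* = (259 - 2×50 + 30)/3 = 63.0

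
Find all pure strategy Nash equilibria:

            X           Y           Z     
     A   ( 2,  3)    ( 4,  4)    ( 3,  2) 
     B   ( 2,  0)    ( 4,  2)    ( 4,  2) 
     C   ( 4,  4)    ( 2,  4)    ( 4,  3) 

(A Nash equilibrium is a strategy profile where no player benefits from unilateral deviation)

Nash equilibrium: (A, Y), (B, Y), (B, Z), (C, X)

Work:
Best responses:
  P1 vs X: payoffs [2, 2, 4] → best response C (payoff 4)
  P1 vs Y: payoffs [4, 4, 2] → best response A/B (payoff 4)
  P1 vs Z: payoffs [3, 4, 4] → best response B/C (payoff 4)
  P2 vs A: payoffs [3, 4, 2] → best response Y (payoff 4)
  P2 vs B: payoffs [0, 2, 2] → best response Y/Z (payoff 2)
  P2 vs C: payoffs [4, 4, 3] → best response X/Y (payoff 4)
Mutual best responses: (A,Y), (B,Y), (B,Z), (C,X) → Nash equilibria.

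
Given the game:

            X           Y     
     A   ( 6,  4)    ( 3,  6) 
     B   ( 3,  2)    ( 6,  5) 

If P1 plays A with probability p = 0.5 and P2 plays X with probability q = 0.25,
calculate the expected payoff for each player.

E[P1] = 4.5, E[P2] = 4.875

Work:
E[P1] = p·q·π₁(A,X) + p·(1-q)·π₁(A,Y) + (1-p)·q·π₁(B,X) + (1-p)·(1-q)·π₁(B,Y)
= 0.5·0.25·6 + 0.5·0.75·3 + 0.5·0.25·3 + 0.5·0.75·6
= 4.5

E[P2] = 4.875 (similar calculation)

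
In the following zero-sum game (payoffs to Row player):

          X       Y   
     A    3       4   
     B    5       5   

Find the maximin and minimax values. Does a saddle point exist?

Maximin = 5, Minimax = 5, Saddle: True

Work:
Row minimums: [3, 5] → maximin = 5
Column maximums: [5, 5] → minimax = 5
Saddle point exists! Game value = 5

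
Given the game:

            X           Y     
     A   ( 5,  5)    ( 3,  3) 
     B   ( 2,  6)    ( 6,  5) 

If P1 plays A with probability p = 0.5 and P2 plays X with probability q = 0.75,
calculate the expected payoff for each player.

E[P1] = 3.75, E[P2] = 5.125

Work:
E[P1] = p·q·π₁(A,X) + p·(1-q)·π₁(A,Y) + (1-p)·q·π₁(B,X) + (1-p)·(1-q)·π₁(B,Y)
= 0.5·0.75·5 + 0.5·0.25·3 + 0.5·0.75·2 + 0.5·0.25·6
= 3.75

E[P2] = 5.125 (similar calculation)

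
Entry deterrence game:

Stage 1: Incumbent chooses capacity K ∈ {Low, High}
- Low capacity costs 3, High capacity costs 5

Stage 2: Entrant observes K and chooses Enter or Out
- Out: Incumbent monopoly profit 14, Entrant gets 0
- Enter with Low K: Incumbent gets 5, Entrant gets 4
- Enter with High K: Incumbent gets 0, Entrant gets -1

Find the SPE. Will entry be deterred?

SPE: (High, Enter|Low, Out|High); Entry deterred. Incumbent net profit = 9

Work:
After Low K: Entrant enters (4 > 0)
After High K: Entrant stays out (-1 < 0)
Incumbent: Low → 5−3=2, High → 14−5=9
Incumbent chooses High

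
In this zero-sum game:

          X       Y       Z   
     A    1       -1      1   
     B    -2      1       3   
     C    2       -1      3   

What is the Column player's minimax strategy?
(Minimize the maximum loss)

Column should play Y, value = 1

Work:
Column player minimizes Row's maximum payoff:
Column X: max payoff to Row = 2
Column Y: max payoff to Row = 1
Column Z: max payoff to Row = 3
Minimum is 1, achieved by column Y.
Minimax strategy: Y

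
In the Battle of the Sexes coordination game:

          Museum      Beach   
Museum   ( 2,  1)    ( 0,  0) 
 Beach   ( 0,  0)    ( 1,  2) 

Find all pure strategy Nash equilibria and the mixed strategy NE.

Pure NE: (Museum, Museum) and (Beach, Beach); Mixed NE: p = 0.6667, q = 0.3333

Work:
Check pure NE:
(Museum, Museum): (2, 1) - no unilateral deviation beneficial
(Beach, Beach): (1, 2) - no unilateral deviation beneficial
Mixed NE: P1 plays Museum with p = 0.6667, P2 plays Museum with q = 0.3333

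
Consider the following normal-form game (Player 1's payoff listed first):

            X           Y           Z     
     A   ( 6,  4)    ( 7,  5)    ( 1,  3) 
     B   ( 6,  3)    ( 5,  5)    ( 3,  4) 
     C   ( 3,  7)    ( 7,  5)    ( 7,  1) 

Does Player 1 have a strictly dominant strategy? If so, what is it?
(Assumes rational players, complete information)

No strictly dominant strategy exists for Player 1

Work:
A strategy strictly dominates another if it gives a strictly higher payoff against every opponent action. Compare each pair of P1's strategies column-by-column:
  A vs B: [6 vs 6, 7 vs 5, 1 vs 3] → A does not strictly dominate B (column X: 6 ≤ 6)
  A vs C: [6 vs 3, 7 vs 7, 1 vs 7] → A does not strictly dominate C (column Y: 7 ≤ 7)
  B vs A: [6 vs 6, 5 vs 7, 3 vs 1] → B does not strictly dominate A (column X: 6 ≤ 6)
  B vs C: [6 vs 3, 5 vs 7, 3 vs 7] → B does not strictly dominate C (column Y: 5 ≤ 7)
  C vs A: [3 vs 6, 7 vs 7, 7 vs 1] → C does not strictly dominate A (column X: 3 ≤ 6)
  C vs B: [3 vs 6, 7 vs 5, 7 vs 3] → C does not strictly dominate B (column X: 3 ≤ 6)
No single strategy strictly dominates all others → no strictly dominant strategy.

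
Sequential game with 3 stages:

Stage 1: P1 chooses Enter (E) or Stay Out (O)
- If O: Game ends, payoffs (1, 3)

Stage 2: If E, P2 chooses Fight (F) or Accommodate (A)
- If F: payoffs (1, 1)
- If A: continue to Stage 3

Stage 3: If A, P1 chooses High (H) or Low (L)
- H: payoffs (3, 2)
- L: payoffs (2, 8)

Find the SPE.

SPE: (E, A, H); Outcome (3, 2)

Work:
Stage 3: P1 chooses H (3 vs 2)
Stage 2: P2: F->1, A->2 (anticipating H). Choose A
Stage 1: P1: O->1, E->3 (anticipating A, H). Choose E
SPE path: E -> A -> H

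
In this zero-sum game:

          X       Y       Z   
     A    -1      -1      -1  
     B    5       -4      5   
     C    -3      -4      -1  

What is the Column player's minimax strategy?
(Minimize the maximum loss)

Column should play Y, value = -1

Work:
Column player minimizes Row's maximum payoff:
Column X: max payoff to Row = 5
Column Y: max payoff to Row = -1
Column Z: max payoff to Row = 5
Minimum is -1, achieved by column Y.
Minimax strategy: Y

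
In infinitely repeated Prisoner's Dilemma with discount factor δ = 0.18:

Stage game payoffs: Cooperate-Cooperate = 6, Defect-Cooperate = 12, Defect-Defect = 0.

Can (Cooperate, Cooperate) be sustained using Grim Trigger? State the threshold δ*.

δ* = 0.5; since δ = 0.18 < 0.5, cooperation cannot be sustained

Work:
For Grim Trigger:
Cooperate forever: 6/(1-δ)
Defect then punished: 12 + 0·δ/(1-δ)
Need: 6/(1-δ) ≥ 12 + 0·δ/(1-δ)
Solving: δ ≥ (T-R)/(T-P) = (12-6)/(12-0) = 0.5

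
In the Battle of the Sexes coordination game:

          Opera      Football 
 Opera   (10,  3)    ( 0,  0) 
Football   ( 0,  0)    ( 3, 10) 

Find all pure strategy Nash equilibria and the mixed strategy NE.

Pure NE: (Opera, Opera) and (Football, Football); Mixed NE: p = 0.7692, q = 0.2308

Work:
Check pure NE:
(Opera, Opera): (10, 3) - no unilateral deviation beneficial
(Football, Football): (3, 10) - no unilateral deviation beneficial
Mixed NE: P1 plays Opera with p = 0.7692, P2 plays Opera with q = 0.2308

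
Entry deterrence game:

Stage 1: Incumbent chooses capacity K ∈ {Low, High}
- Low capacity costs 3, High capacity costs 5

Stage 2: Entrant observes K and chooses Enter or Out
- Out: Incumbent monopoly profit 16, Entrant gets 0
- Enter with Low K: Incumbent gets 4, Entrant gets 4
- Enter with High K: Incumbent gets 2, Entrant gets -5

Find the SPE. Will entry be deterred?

SPE: (High, Enter|Low, Out|High); Entry deterred. Incumbent net profit = 11

Work:
After Low K: Entrant enters (4 > 0)
After High K: Entrant stays out (-5 < 0)
Incumbent: Low → 4−3=1, High → 16−5=11
Incumbent chooses High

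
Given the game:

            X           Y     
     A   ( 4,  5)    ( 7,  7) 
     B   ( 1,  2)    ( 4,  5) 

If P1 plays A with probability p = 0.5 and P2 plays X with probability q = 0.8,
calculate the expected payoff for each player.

E[P1] = 3.1, E[P2] = 4.0

Work:
E[P1] = p·q·π₁(A,X) + p·(1-q)·π₁(A,Y) + (1-p)·q·π₁(B,X) + (1-p)·(1-q)·π₁(B,Y)
= 0.5·0.8·4 + 0.5·0.2·7 + 0.5·0.8·1 + 0.5·0.2·4
= 3.1

E[P2] = 4.0 (similar calculation)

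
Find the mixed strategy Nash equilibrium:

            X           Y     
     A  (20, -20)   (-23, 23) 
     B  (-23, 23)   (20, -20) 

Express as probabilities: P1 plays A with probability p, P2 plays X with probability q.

p = 0.5, q = 0.5

Work:
Find probabilities that make opponent indifferent:
P2 chooses q to make P1 indifferent between A and B
P1 chooses p to make P2 indifferent between X and Y
Mixed NE: P1 plays (A: 0.5, B: 0.5), P2 plays (X: 0.5, Y: 0.5)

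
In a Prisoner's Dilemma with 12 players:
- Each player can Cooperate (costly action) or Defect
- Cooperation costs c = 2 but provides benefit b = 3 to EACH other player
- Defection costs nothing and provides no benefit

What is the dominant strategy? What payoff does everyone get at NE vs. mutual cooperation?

Dominant: Defect; NE payoff = 0; Coop payoff = 31

Work:
Defect dominates (saves cost c = 2, benefit to others is external)
NE: All defect → everyone gets 0
If all cooperate: each receives (11)×3 - 2 = 31
Social dilemma: 31 > 0 but NE gives 0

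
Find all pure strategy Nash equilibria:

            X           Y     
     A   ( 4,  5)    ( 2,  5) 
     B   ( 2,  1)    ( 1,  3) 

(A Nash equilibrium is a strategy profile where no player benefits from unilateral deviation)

Nash equilibrium: (A, X), (A, Y)

Work:
Best responses:
  P1 vs X: payoffs [4, 2] → best response A (payoff 4)
  P1 vs Y: payoffs [2, 1] → best response A (payoff 2)
  P2 vs A: payoffs [5, 5] → best response X/Y (payoff 5)
  P2 vs B: payoffs [1, 3] → best response Y (payoff 3)
Mutual best responses: (A,X), (A,Y) → Nash equilibria.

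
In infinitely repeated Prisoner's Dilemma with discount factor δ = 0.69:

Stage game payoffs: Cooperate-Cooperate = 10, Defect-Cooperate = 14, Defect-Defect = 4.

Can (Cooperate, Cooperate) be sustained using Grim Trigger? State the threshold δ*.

δ* = 0.4; since δ = 0.69 ≥ 0.4, cooperation can be sustained

Work:
For Grim Trigger:
Cooperate forever: 10/(1-δ)
Defect then punished: 14 + 4·δ/(1-δ)
Need: 10/(1-δ) ≥ 14 + 4·δ/(1-δ)
Solving: δ ≥ (T-R)/(T-P) = (14-10)/(14-4) = 0.4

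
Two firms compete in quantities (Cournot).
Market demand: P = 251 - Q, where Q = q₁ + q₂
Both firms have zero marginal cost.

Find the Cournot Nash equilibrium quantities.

q₁* = q₂* = 83.67; P* = 83.67

Work:
Profit: π_i = P·q_i = (a - q_i - q_j)·q_i
FOC: ∂π_i/∂q_i = a - 2q_i - q_j = 0
Reaction function: q_i = (251 - q_j)/2
Symmetry: q* = 251/3 = 83.67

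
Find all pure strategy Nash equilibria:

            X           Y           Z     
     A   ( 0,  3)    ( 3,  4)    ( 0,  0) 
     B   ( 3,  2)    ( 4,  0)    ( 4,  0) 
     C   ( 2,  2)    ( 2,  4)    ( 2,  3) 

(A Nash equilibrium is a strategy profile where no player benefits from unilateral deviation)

Nash equilibrium: (B, X)

Work:
Best responses:
  P1 vs X: payoffs [0, 3, 2] → best response B (payoff 3)
  P1 vs Y: payoffs [3, 4, 2] → best response B (payoff 4)
  P1 vs Z: payoffs [0, 4, 2] → best response B (payoff 4)
  P2 vs A: payoffs [3, 4, 0] → best response Y (payoff 4)
  P2 vs B: payoffs [2, 0, 0] → best response X (payoff 2)
  P2 vs C: payoffs [2, 4, 3] → best response Y (payoff 4)
Mutual best responses: (B,X) → Nash equilibria.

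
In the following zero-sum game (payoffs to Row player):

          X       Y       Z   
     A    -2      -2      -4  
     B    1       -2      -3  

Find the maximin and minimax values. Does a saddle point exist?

Maximin = -3, Minimax = -3, Saddle: True

Work:
Row minimums: [-4, -3] → maximin = -3
Column maximums: [1, -2, -3] → minimax = -3
Saddle point exists! Game value = -3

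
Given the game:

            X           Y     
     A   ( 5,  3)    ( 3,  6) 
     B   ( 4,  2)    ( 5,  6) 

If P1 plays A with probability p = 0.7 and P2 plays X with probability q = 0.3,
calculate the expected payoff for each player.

E[P1] = 3.93, E[P2] = 5.01

Work:
E[P1] = p·q·π₁(A,X) + p·(1-q)·π₁(A,Y) + (1-p)·q·π₁(B,X) + (1-p)·(1-q)·π₁(B,Y)
= 0.7·0.3·5 + 0.7·0.7·3 + 0.3·0.3·4 + 0.3·0.7·5
= 3.93

E[P2] = 5.01 (similar calculation)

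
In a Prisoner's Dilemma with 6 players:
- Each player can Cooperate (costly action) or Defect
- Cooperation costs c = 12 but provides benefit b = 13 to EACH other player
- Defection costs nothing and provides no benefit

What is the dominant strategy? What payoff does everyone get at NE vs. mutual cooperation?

Dominant: Defect; NE payoff = 0; Coop payoff = 53

Work:
Defect dominates (saves cost c = 12, benefit to others is external)
NE: All defect → everyone gets 0
If all cooperate: each receives (5)×13 - 12 = 53
Social dilemma: 53 > 0 but NE gives 0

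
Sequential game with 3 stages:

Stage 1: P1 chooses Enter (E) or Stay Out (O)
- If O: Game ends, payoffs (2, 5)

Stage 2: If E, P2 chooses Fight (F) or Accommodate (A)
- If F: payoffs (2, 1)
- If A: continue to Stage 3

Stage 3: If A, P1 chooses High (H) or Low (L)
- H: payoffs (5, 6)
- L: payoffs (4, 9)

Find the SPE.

SPE: (E, A, H); Outcome (5, 6)

Work:
Stage 3: P1 chooses H (5 vs 4)
Stage 2: P2: F->1, A->6 (anticipating H). Choose A
Stage 1: P1: O->2, E->5 (anticipating A, H). Choose E
SPE path: E -> A -> H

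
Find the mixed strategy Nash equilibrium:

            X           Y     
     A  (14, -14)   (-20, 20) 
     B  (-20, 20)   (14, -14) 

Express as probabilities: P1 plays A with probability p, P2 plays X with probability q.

p = 0.5, q = 0.5

Work:
Find probabilities that make opponent indifferent:
P2 chooses q to make P1 indifferent between A and B
P1 chooses p to make P2 indifferent between X and Y
Mixed NE: P1 plays (A: 0.5, B: 0.5), P2 plays (X: 0.5, Y: 0.5)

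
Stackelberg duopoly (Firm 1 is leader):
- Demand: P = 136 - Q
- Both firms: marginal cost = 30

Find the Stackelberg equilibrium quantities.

q₁* (leader) = 53.0, q₂* (follower) = 26.5

Work:
Follower's reaction: q₂ = (a - c - q₁)/2
Leader substitutes: π₁ = q₁·(a - q₁ - (a-c-q₁)/2 - c)
FOC: q₁* = (136 - 30)/2 = 53.00
Then: q₂* = (136 - 30 - 53.0)/2 = 26.50
Leader has first-mover advantage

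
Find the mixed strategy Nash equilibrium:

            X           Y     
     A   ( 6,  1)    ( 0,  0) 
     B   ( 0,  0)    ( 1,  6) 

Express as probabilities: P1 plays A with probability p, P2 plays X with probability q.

p = 0.8571, q = 0.1429

Work:
Find probabilities that make opponent indifferent:
P2 chooses q to make P1 indifferent between A and B
P1 chooses p to make P2 indifferent between X and Y
Mixed NE: P1 plays (A: 0.8571, B: 0.1429), P2 plays (X: 0.1429, Y: 0.8571)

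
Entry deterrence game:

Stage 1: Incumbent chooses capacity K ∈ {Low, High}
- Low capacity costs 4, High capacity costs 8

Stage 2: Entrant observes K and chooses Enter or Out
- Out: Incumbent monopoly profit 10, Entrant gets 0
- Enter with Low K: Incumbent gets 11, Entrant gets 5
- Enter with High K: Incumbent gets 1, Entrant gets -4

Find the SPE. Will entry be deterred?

SPE: (Low, Enter|Low, Out|High); Entry not deterred. Incumbent net profit = 7, Entrant gets 5

Work:
After Low K: Entrant enters (5 > 0)
After High K: Entrant stays out (-4 < 0)
Incumbent: Low → 11−4=7, High → 10−8=2
Incumbent chooses Low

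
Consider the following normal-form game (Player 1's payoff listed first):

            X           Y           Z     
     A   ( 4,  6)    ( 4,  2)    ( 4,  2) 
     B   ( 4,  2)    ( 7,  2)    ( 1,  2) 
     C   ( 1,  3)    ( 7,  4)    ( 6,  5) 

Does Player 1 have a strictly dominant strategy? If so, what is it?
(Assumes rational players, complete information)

No strictly dominant strategy exists for Player 1

Work:
A strategy strictly dominates another if it gives a strictly higher payoff against every opponent action. Compare each pair of P1's strategies column-by-column:
  A vs B: [4 vs 4, 4 vs 7, 4 vs 1] → A does not strictly dominate B (column X: 4 ≤ 4)
  A vs C: [4 vs 1, 4 vs 7, 4 vs 6] → A does not strictly dominate C (column Y: 4 ≤ 7)
  B vs A: [4 vs 4, 7 vs 4, 1 vs 4] → B does not strictly dominate A (column X: 4 ≤ 4)
  B vs C: [4 vs 1, 7 vs 7, 1 vs 6] → B does not strictly dominate C (column Y: 7 ≤ 7)
  C vs A: [1 vs 4, 7 vs 4, 6 vs 4] → C does not strictly dominate A (column X: 1 ≤ 4)
  C vs B: [1 vs 4, 7 vs 7, 6 vs 1] → C does not strictly dominate B (column X: 1 ≤ 4)
No single strategy strictly dominates all others → no strictly dominant strategy.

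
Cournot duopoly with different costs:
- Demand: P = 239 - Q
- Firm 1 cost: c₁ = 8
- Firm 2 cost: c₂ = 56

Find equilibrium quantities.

q₁* = 93.0, q₂* = 45.0

Work:
Reaction: q₁ = (239 - 8 - q₂)/2
Reaction: q₂ = (239 - 56 - q₁)/2
Solve simultaneously:
q₁* = (239 - 2×8 + 56)/3 = 93.0
q₂* = (239 - 2×56 + 8)/3 = 45.0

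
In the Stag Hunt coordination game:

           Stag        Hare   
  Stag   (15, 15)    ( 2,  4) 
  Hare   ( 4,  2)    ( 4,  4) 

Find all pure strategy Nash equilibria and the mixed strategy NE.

Pure NE: (Stag, Stag) and (Hare, Hare); Mixed NE: p = 0.1538, q = 0.1538

Work:
Check pure NE:
(Stag, Stag): (15, 15) - no unilateral deviation beneficial
(Hare, Hare): (4, 4) - no unilateral deviation beneficial
Mixed NE: P1 plays Stag with p = 0.1538, P2 plays Stag with q = 0.1538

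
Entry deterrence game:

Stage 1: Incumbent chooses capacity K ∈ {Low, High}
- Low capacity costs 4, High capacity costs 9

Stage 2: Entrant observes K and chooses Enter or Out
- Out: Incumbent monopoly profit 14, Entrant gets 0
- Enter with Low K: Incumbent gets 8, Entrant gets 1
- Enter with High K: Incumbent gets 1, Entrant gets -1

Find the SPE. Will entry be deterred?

SPE: (High, Enter|Low, Out|High); Entry deterred. Incumbent net profit = 5

Work:
After Low K: Entrant enters (1 > 0)
After High K: Entrant stays out (-1 < 0)
Incumbent: Low → 8−4=4, High → 14−9=5
Incumbent chooses High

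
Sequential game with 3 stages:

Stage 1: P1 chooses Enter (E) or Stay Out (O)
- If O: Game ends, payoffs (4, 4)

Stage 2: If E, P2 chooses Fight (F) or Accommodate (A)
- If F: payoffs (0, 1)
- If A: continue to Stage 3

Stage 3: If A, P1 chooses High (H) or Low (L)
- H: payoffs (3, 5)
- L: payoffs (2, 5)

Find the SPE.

SPE: (O, A, H); Outcome (4, 4)

Work:
Stage 3: P1 chooses H (3 vs 2)
Stage 2: P2: F->1, A->5 (anticipating H). Choose A
Stage 1: P1: O->4, E->3 (anticipating A, H). Choose O
SPE path: O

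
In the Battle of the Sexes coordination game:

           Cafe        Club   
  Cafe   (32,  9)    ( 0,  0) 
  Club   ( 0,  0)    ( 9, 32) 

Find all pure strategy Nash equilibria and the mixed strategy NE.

Pure NE: (Cafe, Cafe) and (Club, Club); Mixed NE: p = 0.7805, q = 0.2195

Work:
Check pure NE:
(Cafe, Cafe): (32, 9) - no unilateral deviation beneficial
(Club, Club): (9, 32) - no unilateral deviation beneficial
Mixed NE: P1 plays Cafe with p = 0.7805, P2 plays Cafe with q = 0.2195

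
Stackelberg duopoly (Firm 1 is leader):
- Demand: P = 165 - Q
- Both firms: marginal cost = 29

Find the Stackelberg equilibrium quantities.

q₁* (leader) = 68.0, q₂* (follower) = 34.0

Work:
Follower's reaction: q₂ = (a - c - q₁)/2
Leader substitutes: π₁ = q₁·(a - q₁ - (a-c-q₁)/2 - c)
FOC: q₁* = (165 - 29)/2 = 68.00
Then: q₂* = (165 - 29 - 68.0)/2 = 34.00
Leader has first-mover advantage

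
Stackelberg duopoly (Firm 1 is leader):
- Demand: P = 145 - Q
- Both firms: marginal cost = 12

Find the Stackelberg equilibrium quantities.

q₁* (leader) = 66.5, q₂* (follower) = 33.25

Work:
Follower's reaction: q₂ = (a - c - q₁)/2
Leader substitutes: π₁ = q₁·(a - q₁ - (a-c-q₁)/2 - c)
FOC: q₁* = (145 - 12)/2 = 66.50
Then: q₂* = (145 - 12 - 66.5)/2 = 33.25
Leader has first-mover advantage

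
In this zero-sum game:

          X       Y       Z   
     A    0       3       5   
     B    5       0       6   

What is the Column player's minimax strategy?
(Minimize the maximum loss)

Column should play Y, value = 3

Work:
Column player minimizes Row's maximum payoff:
Column X: max payoff to Row = 5
Column Y: max payoff to Row = 3
Column Z: max payoff to Row = 6
Minimum is 3, achieved by column Y.
Minimax strategy: Y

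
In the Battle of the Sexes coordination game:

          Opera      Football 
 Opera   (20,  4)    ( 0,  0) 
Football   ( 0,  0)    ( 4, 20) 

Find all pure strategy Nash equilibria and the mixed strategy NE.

Pure NE: (Opera, Opera) and (Football, Football); Mixed NE: p = 0.8333, q = 0.1667

Work:
Check pure NE:
(Opera, Opera): (20, 4) - no unilateral deviation beneficial
(Football, Football): (4, 20) - no unilateral deviation beneficial
Mixed NE: P1 plays Opera with p = 0.8333, P2 plays Opera with q = 0.1667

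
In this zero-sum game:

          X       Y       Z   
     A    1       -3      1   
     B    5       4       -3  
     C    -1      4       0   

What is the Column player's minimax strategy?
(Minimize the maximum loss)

Column should play Z, value = 1

Work:
Column player minimizes Row's maximum payoff:
Column X: max payoff to Row = 5
Column Y: max payoff to Row = 4
Column Z: max payoff to Row = 1
Minimum is 1, achieved by column Z.
Minimax strategy: Z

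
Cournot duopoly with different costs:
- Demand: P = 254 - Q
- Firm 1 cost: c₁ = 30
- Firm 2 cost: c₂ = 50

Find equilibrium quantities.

q₁* = 81.33, q₂* = 61.33

Work:
Reaction: q₁ = (254 - 30 - q₂)/2
Reaction: q₂ = (254 - 50 - q₁)/2
Solve simultaneously:
q₁* = (254 - 2×30 + 50)/3 = 81.33
q₂* = (254 - 2×50 + 30)/3 = 61.33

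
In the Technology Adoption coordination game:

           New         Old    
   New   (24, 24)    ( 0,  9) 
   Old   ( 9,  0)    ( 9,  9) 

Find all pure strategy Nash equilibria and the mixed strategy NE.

Pure NE: (New, New) and (Old, Old); Mixed NE: p = 0.375, q = 0.375

Work:
Check pure NE:
(New, New): (24, 24) - no unilateral deviation beneficial
(Old, Old): (9, 9) - no unilateral deviation beneficial
Mixed NE: P1 plays New with p = 0.375, P2 plays New with q = 0.375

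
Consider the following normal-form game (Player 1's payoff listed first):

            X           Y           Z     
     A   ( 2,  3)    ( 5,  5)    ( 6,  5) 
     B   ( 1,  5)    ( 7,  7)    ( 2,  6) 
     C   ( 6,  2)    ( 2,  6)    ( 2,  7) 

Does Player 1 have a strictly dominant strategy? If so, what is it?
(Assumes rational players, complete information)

No strictly dominant strategy exists for Player 1

Work:
A strategy strictly dominates another if it gives a strictly higher payoff against every opponent action. Compare each pair of P1's strategies column-by-column:
  A vs B: [2 vs 1, 5 vs 7, 6 vs 2] → A does not strictly dominate B (column Y: 5 ≤ 7)
  A vs C: [2 vs 6, 5 vs 2, 6 vs 2] → A does not strictly dominate C (column X: 2 ≤ 6)
  B vs A: [1 vs 2, 7 vs 5, 2 vs 6] → B does not strictly dominate A (column X: 1 ≤ 2)
  B vs C: [1 vs 6, 7 vs 2, 2 vs 2] → B does not strictly dominate C (column X: 1 ≤ 6)
  C vs A: [6 vs 2, 2 vs 5, 2 vs 6] → C does not strictly dominate A (column Y: 2 ≤ 5)
  C vs B: [6 vs 1, 2 vs 7, 2 vs 2] → C does not strictly dominate B (column Y: 2 ≤ 7)
No single strategy strictly dominates all others → no strictly dominant strategy.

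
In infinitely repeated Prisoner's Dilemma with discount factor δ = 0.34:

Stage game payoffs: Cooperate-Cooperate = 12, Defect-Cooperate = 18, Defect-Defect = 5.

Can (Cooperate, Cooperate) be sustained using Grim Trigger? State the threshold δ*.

δ* = 0.4615; since δ = 0.34 < 0.4615, cooperation cannot be sustained

Work:
For Grim Trigger:
Cooperate forever: 12/(1-δ)
Defect then punished: 18 + 5·δ/(1-δ)
Need: 12/(1-δ) ≥ 18 + 5·δ/(1-δ)
Solving: δ ≥ (T-R)/(T-P) = (18-12)/(18-5) = 0.4615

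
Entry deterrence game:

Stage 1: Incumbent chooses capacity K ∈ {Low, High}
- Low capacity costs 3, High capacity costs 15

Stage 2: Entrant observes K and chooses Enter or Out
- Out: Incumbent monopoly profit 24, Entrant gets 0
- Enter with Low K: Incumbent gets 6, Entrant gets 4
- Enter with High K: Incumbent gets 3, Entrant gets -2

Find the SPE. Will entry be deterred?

SPE: (High, Enter|Low, Out|High); Entry deterred. Incumbent net profit = 9

Work:
After Low K: Entrant enters (4 > 0)
After High K: Entrant stays out (-2 < 0)
Incumbent: Low → 6−3=3, High → 24−15=9
Incumbent chooses High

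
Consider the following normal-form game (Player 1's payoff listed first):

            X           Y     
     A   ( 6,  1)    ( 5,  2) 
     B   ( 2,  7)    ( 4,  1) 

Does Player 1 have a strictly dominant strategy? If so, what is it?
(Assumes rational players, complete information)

Yes, Player 1's strictly dominant strategy is A

Work:
A strategy strictly dominates another if it gives a strictly higher payoff against every opponent action. Compare each pair of P1's strategies column-by-column:
  A vs B: [6 vs 2, 5 vs 4] → A strictly dominates B
  B vs A: [2 vs 6, 4 vs 5] → B does not strictly dominate A (column X: 2 ≤ 6)
A strictly dominates every other strategy → strictly dominant.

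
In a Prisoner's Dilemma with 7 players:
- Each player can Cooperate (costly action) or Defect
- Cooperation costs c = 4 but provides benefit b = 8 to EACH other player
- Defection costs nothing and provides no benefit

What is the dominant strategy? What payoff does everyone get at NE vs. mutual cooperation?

Dominant: Defect; NE payoff = 0; Coop payoff = 44

Work:
Defect dominates (saves cost c = 4, benefit to others is external)
NE: All defect → everyone gets 0
If all cooperate: each receives (6)×8 - 4 = 44
Social dilemma: 44 > 0 but NE gives 0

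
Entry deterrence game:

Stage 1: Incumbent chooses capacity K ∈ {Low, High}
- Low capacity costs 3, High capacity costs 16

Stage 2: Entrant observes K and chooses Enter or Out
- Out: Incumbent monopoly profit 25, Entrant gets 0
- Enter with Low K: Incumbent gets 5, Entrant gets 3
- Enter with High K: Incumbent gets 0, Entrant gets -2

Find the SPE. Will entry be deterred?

SPE: (High, Enter|Low, Out|High); Entry deterred. Incumbent net profit = 9

Work:
After Low K: Entrant enters (3 > 0)
After High K: Entrant stays out (-2 < 0)
Incumbent: Low → 5−3=2, High → 25−16=9
Incumbent chooses High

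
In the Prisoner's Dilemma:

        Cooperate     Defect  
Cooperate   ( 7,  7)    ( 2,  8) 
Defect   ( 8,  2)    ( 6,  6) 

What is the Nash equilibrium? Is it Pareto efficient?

(Defect, Defect) is NE; not Pareto efficient

Work:
Defect dominates Cooperate for both players:
If P2 cooperates: Defect (8) > Cooperate (7)
If P2 defects: Defect (6) > Cooperate (2)
NE: (Defect, Defect) with payoff (6, 6)
But (Cooperate, Cooperate) = (7, 7) Pareto dominates (6, 6)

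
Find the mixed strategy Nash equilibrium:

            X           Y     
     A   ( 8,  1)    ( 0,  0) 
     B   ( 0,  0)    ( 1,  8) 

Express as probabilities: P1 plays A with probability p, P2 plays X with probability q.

p = 0.8889, q = 0.1111

Work:
Find probabilities that make opponent indifferent:
P2 chooses q to make P1 indifferent between A and B
P1 chooses p to make P2 indifferent between X and Y
Mixed NE: P1 plays (A: 0.8889, B: 0.1111), P2 plays (X: 0.1111, Y: 0.8889)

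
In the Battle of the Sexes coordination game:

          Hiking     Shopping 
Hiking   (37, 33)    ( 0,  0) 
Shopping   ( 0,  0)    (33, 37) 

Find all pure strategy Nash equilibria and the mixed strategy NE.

Pure NE: (Hiking, Hiking) and (Shopping, Shopping); Mixed NE: p = 0.5286, q = 0.4714

Work:
Check pure NE:
(Hiking, Hiking): (37, 33) - no unilateral deviation beneficial
(Shopping, Shopping): (33, 37) - no unilateral deviation beneficial
Mixed NE: P1 plays Hiking with p = 0.5286, P2 plays Hiking with q = 0.4714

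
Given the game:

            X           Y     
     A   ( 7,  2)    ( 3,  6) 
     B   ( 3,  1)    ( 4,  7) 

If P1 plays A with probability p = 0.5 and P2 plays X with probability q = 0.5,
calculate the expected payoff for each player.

E[P1] = 4.25, E[P2] = 4.0

Work:
E[P1] = p·q·π₁(A,X) + p·(1-q)·π₁(A,Y) + (1-p)·q·π₁(B,X) + (1-p)·(1-q)·π₁(B,Y)
= 0.5·0.5·7 + 0.5·0.5·3 + 0.5·0.5·3 + 0.5·0.5·4
= 4.25

E[P2] = 4.0 (similar calculation)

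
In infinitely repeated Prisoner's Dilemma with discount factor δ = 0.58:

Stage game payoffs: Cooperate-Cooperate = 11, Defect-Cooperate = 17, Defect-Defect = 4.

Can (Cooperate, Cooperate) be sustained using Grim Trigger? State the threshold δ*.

δ* = 0.4615; since δ = 0.58 ≥ 0.4615, cooperation can be sustained

Work:
For Grim Trigger:
Cooperate forever: 11/(1-δ)
Defect then punished: 17 + 4·δ/(1-δ)
Need: 11/(1-δ) ≥ 17 + 4·δ/(1-δ)
Solving: δ ≥ (T-R)/(T-P) = (17-11)/(17-4) = 0.4615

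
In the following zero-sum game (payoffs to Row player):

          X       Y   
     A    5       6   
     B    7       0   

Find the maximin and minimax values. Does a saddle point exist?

Maximin = 5, Minimax = 6, Saddle: False

Work:
Row minimums: [5, 0] → maximin = 5
Column maximums: [7, 6] → minimax = 6
No saddle point (maximin ≠ minimax). Mixed strategy needed.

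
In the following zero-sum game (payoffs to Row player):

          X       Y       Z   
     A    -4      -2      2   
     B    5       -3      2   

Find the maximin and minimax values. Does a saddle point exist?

Maximin = -3, Minimax = -2, Saddle: False

Work:
Row minimums: [-4, -3] → maximin = -3
Column maximums: [5, -2, 2] → minimax = -2
No saddle point (maximin ≠ minimax). Mixed strategy needed.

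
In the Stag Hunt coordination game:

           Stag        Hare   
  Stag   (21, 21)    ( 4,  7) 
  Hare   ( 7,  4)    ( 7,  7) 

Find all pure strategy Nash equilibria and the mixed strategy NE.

Pure NE: (Stag, Stag) and (Hare, Hare); Mixed NE: p = 0.1765, q = 0.1765

Work:
Check pure NE:
(Stag, Stag): (21, 21) - no unilateral deviation beneficial
(Hare, Hare): (7, 7) - no unilateral deviation beneficial
Mixed NE: P1 plays Stag with p = 0.1765, P2 plays Stag with q = 0.1765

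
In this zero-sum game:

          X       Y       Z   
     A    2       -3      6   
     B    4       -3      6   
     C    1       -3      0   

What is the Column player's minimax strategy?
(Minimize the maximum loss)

Column should play Y, value = -3

Work:
Column player minimizes Row's maximum payoff:
Column X: max payoff to Row = 4
Column Y: max payoff to Row = -3
Column Z: max payoff to Row = 6
Minimum is -3, achieved by column Y.
Minimax strategy: Y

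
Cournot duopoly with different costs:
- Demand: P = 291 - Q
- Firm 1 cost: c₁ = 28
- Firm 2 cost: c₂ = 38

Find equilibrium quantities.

q₁* = 91.0, q₂* = 81.0

Work:
Reaction: q₁ = (291 - 28 - q₂)/2
Reaction: q₂ = (291 - 38 - q₁)/2
Solve simultaneously:
q₁* = (291 - 2×28 + 38)/3 = 91.0
q₂* = (291 - 2×38 + 28)/3 = 81.0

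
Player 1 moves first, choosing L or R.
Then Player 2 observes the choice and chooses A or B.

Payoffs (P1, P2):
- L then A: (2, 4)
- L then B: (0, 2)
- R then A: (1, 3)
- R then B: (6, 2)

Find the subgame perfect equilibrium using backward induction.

P1 plays L, P2 plays A after L and A after R; Payoff (2, 4)

Work:
Backward induction:
After L: P2 chooses A → P1 gets 2
After R: P2 chooses A → P1 gets 1
P1 chooses L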